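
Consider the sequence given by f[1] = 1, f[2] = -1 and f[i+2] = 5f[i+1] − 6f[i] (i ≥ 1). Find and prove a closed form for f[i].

Claim: f[i] = -3^i + 2·2^i.

Base cases: f[1] = 1 and -3^1 + 2·2^1 = 1; f[2] = -1 and -3^2 + 2·2^2 = -1.
Assume f[j] = -3^j + 2·2^j for all 1 ≤ j ≤ r, where r ≥ 2.
Then f[r+1] = 5f[r] − 6f[r−1] = 5·(-3^r + 2·2^r) − 6·(-3^{r−1} + 2·2^{r−1}) = -(5·3 − 6)3^{r−1} + 2·(5·2 − 6)2^{r−1} = -9·3^{r−1} + 8·2^{r−1} = -3^{r+1} + 2·2^{r+1}.
By strong induction, f[i] = -3^i + 2·2^i for all i ≥ 1.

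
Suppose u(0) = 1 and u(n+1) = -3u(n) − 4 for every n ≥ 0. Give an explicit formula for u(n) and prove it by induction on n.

Claim: u(n) = 2·(-3)^n − 1.

Base case: u(0) = 1, and 2·(-3)^0 − 1 = 2 − 1 = 1.
Assume u(r) = 2·(-3)^r − 1 for some r ≥ 0.
Then u(r+1) = -3u(r) − 4 = -3·(2·(-3)^r − 1) − 4 = -6·(-3)^r + 3 − 4 = 2·(-3)^{r+1} − 1.
Hence u(n) = 2·(-3)^n − 1 for every n ≥ 0, by induction.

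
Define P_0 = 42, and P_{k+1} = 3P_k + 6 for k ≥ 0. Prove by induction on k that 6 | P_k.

Base case: P_0 = 42 = 6·7, so 6 | P_0.
Assume 6 | P_r, so P_r = 6t for some integer t.
Then P_{r+1} = 3P_r + 6 = 3·(6t) + 6 = 6(3t + 1), so 6 | P_{r+1}.
By induction, 6 | P_k for all k ≥ 0.

6 | P_k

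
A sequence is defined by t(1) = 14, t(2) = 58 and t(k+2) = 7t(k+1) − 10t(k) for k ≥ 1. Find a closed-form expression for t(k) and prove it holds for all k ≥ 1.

Claim: t(k) = 2·2^k + 2·5^k.

Base cases: t(1) = 14 and 2·2^1 + 2·5^1 = 14; t(2) = 58 and 2·2^2 + 2·5^2 = 58.
Assume t(j) = 2·2^j + 2·5^j for all 1 ≤ j ≤ r, where r ≥ 2.
Then t(r+1) = 7t(r) − 10t(r−1) = 7·(2·2^r + 2·5^r) − 10·(2·2^{r−1} + 2·5^{r−1}) = 2·(7·2 − 10)2^{r−1} + 2·(7·5 − 10)5^{r−1} = 8·2^{r−1} + 50·5^{r−1} = 2·2^{r+1} + 2·5^{r+1}.
By strong induction, t(k) = 2·2^k + 2·5^k for all k ≥ 1.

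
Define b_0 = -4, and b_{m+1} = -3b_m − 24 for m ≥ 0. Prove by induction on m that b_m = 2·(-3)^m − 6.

Base case: b_0 = -4, and 2·(-3)^0 − 6 = 2 − 6 = -4.
Assume b_r = 2·(-3)^r − 6 for some r ≥ 0.
Then b_{r+1} = -3b_r − 24 = -3·(2·(-3)^r − 6) − 24 = -6·(-3)^r + 18 − 24 = 2·(-3)^{r+1} − 6.
So the formula holds for r+1, and by induction b_m = 2·(-3)^m − 6 for all m ≥ 0.

b_m = 2·(-3)^m − 6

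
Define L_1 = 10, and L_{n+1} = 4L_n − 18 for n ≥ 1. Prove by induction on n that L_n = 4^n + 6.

Base case: L_1 = 10, and 4^1 + 6 = 4 + 6 = 10.
Assume L_r = 4^r + 6 for some r ≥ 1.
Then L_{r+1} = 4L_r − 18 = 4·(4^r + 6) − 18 = 4^{r+1} + 24 − 18 = 4^{r+1} + 6.
So the formula holds for r+1, and by induction L_n = 4^n + 6 for all n ≥ 1.

L_n = 4^n + 6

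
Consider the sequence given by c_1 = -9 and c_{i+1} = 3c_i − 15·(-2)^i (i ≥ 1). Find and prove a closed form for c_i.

Claim: c_i = -3^i + 3·(-2)^i.

Base case: c_1 = -9, and -3^1 + 3·(-2)^1 = -3 − 6 = -9.
Assume c_j = -3^j + 3·(-2)^j for some j ≥ 1.
Then c_{j+1} = 3c_j − 15·(-2)^j = 3·(-3^j + 3·(-2)^j) − 15·(-2)^j = -3^{j+1} + 9·(-2)^j − 15·(-2)^j = -3^{j+1} − 6·(-2)^j = -3^{j+1} + 3·(-2)^{j+1}.
This completes the inductive step, so c_i = -3^i + 3·(-2)^i for all i ≥ 1.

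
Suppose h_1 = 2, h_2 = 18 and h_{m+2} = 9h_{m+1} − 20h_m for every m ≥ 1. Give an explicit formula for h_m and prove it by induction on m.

Claim: h_m = 2·5^m − 2·4^m.

Base cases: h_1 = 2 and 2·5^1 − 2·4^1 = 2; h_2 = 18 and 2·5^2 − 2·4^2 = 18.
Assume h_j = 2·5^j − 2·4^j for all 1 ≤ j ≤ r, where r ≥ 2.
Then h_{r+1} = 9h_r − 20h_{r−1} = 9·(2·5^r − 2·4^r) − 20·(2·5^{r−1} − 2·4^{r−1}) = 2·(9·5 − 20)5^{r−1} − 2·(9·4 − 20)4^{r−1} = 50·5^{r−1} − 32·4^{r−1} = 2·5^{r+1} − 2·4^{r+1}.
By strong induction, h_m = 2·5^m − 2·4^m for all m ≥ 1.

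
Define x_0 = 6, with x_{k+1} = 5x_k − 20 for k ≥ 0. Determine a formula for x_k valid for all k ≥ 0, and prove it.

Claim: x_k = 5^k + 5.

Base case: x_0 = 6, and 5^0 + 5 = 1 + 5 = 6.
Assume x_m = 5^m + 5 for some m ≥ 0.
Then x_{m+1} = 5x_m − 20 = 5·(5^m + 5) − 20 = 5^{m+1} + 25 − 20 = 5^{m+1} + 5.
Hence x_k = 5^k + 5 for every k ≥ 0, by induction.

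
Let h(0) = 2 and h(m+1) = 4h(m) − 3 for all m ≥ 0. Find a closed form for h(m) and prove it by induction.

Claim: h(m) = 4^m + 1.

Base case: h(0) = 2, and 4^0 + 1 = 1 + 1 = 2.
Assume h(j) = 4^j + 1 for some j ≥ 0.
Then h(j+1) = 4h(j) − 3 = 4·(4^j + 1) − 3 = 4^{j+1} + 4 − 3 = 4^{j+1} + 1.
This completes the inductive step, so h(m) = 4^m + 1 for all m ≥ 0.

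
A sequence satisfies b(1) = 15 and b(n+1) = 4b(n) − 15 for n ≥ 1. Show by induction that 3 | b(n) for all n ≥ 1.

Base case: b(1) = 15 = 3·5, so 3 | b(1).
Assume 3 | b(m), so b(m) = 3t for some integer t.
Then b(m+1) = 4b(m) − 15 = 4·(3t) − 15 = 3(4t − 5), so 3 | b(m+1).
This completes the inductive step, so 3 | b(n) for all n ≥ 1.

3 | b(n)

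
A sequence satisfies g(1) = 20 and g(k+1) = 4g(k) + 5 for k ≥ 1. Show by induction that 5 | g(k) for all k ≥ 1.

Base case: g(1) = 20 = 5·4, so 5 | g(1).
Assume 5 | g(j), so g(j) = 5t for some integer t.
Then g(j+1) = 4g(j) + 5 = 4·(5t) + 5 = 5(4t + 1), so 5 | g(j+1).
So the property holds for j+1, and by induction 5 | g(k) for all k ≥ 1.

5 | g(k)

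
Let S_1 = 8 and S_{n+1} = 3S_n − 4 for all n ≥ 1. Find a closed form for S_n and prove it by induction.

Claim: S_n = 2·3^n + 2.

Base case: S_1 = 8, and 2·3^1 + 2 = 6 + 2 = 8.
Assume S_m = 2·3^m + 2 for some m ≥ 1.
Then S_{m+1} = 3S_m − 4 = 3·(2·3^m + 2) − 4 = 6·3^m + 6 − 4 = 2·3^{m+1} + 2.
This completes the inductive step, so S_n = 2·3^n + 2 for all n ≥ 1.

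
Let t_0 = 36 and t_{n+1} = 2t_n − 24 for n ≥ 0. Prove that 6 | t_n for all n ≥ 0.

Base case: t_0 = 36 = 6·6, so 6 | t_0.
Assume 6 | t_r, so t_r = 6s for some integer s.
Then t_{r+1} = 2t_r − 24 = 2·(6s) − 24 = 6(2s − 4), so 6 | t_{r+1}.
So the property holds for r+1, and by induction 6 | t_n for all n ≥ 0.

6 | t_n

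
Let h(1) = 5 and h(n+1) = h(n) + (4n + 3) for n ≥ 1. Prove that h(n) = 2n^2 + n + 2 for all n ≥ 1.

Base case: h(1) = 5, and 2·1^2 + 1 + 2 = 5.
Assume h(j) = 2j^2 + j + 2.
Then h(j+1) = h(j) + (4j + 3) = (2j^2 + j + 2) + (4j + 3) = 2j^2 + 5j + 5,
and 2·(j+1)^2 + (j+1) + 2 = 2j^2 + 5j + 5.
Hence h(n) = 2n^2 + n + 2 for every n ≥ 1, by induction.

h(n) = 2n^2 + n + 2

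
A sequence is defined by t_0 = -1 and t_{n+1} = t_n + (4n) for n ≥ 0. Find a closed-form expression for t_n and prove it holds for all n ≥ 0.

Claim: t_n = 2n^2 − 2n − 1.

Base case: t_0 = -1, and 2·0^2 − 2·0 − 1 = -1.
Assume t_j = 2j^2 − 2j − 1.
Then t_{j+1} = t_j + (4j) = (2j^2 − 2j − 1) + (4j) = 2j^2 + 2j − 1,
and 2·(j+1)^2 − 2·(j+1) − 1 = 2j^2 + 2j − 1.
By induction, t_n = 2n^2 − 2n − 1 for all n ≥ 0.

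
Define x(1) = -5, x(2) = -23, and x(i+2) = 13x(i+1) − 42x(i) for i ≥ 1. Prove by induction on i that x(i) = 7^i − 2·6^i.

Base cases: x(1) = -5 and 7^1 − 2·6^1 = -5; x(2) = -23 and 7^2 − 2·6^2 = -23.
Assume x(t) = 7^t − 2·6^t for all 1 ≤ t ≤ j, where j ≥ 2.
Then x(j+1) = 13x(j) − 42x(j−1) = 13·(7^j − 2·6^j) − 42·(7^{j−1} − 2·6^{j−1}) = (13·7 − 42)7^{j−1} − 2·(13·6 − 42)6^{j−1} = 49·7^{j−1} − 72·6^{j−1} = 7^{j+1} − 2·6^{j+1}.
So the formula holds for j+1, and by strong induction x(i) = 7^i − 2·6^i for all i ≥ 1.

x(i) = 7^i − 2·6^i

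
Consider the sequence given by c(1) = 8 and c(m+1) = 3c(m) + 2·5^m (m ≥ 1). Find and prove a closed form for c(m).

Claim: c(m) = 3^m + 5^m.

Base case: c(1) = 8, and 3^1 + 5^1 = 3 + 5 = 8.
Assume c(r) = 3^r + 5^r for some r ≥ 1.
Then c(r+1) = 3c(r) + 2·5^r = 3·(3^r + 5^r) + 2·5^r = 3^{r+1} + 3·5^r + 2·5^r = 3^{r+1} + 5·5^r = 3^{r+1} + 5^{r+1}.
By induction, c(m) = 3^m + 5^m for all m ≥ 1.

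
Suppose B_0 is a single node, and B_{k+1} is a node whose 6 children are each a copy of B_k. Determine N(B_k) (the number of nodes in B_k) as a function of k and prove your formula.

Claim: N(B_k) = (6^{k+1} − 1)/5.

Base case: N(B_0) = 1, and (6^{0+1} − 1)/5 = 1.
Assume N(B_m) = (6^{m+1} − 1)/5.
Then N(B_{m+1}) = 1 + 6N(B_m) = 1 + 6·(6^{m+1} − 1)/5 = 1 + (6^{m+2} − 6)/5 = (5 + 6^{m+2} − 6)/5 = (6^{m+2} − 1)/5.
Hence N(B_k) = (6^{k+1} − 1)/5 for every k ≥ 0, by induction.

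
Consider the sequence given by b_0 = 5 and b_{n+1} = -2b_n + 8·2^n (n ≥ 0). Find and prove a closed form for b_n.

Claim: b_n = 3·(-2)^n + 2·2^n.

Base case: b_0 = 5, and 3·(-2)^0 + 2·2^0 = 3 + 2 = 5.
Assume b_k = 3·(-2)^k + 2·2^k for some k ≥ 0.
Then b_{k+1} = -2b_k + 8·2^k = -2·(3·(-2)^k + 2·2^k) + 8·2^k = 3·(-2)^{k+1} − 4·2^k + 8·2^k = 3·(-2)^{k+1} + 4·2^k = 3·(-2)^{k+1} + 2·2^{k+1}.
So the formula holds for k+1, and by induction b_n = 3·(-2)^n + 2·2^n for all n ≥ 0.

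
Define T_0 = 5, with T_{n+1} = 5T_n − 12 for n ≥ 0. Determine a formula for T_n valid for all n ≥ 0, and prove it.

Claim: T_n = 2·5^n + 3.

Base case: T_0 = 5, and 2·5^0 + 3 = 2 + 3 = 5.
Assume T_j = 2·5^j + 3 for some j ≥ 0.
Then T_{j+1} = 5T_j − 12 = 5·(2·5^j + 3) − 12 = 10·5^j + 15 − 12 = 2·5^{j+1} + 3.
So the formula holds for j+1, and by induction T_n = 2·5^n + 3 for all n ≥ 0.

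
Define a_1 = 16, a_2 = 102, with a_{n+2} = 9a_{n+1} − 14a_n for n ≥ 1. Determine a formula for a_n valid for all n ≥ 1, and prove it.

Claim: a_n = 2^n + 2·7^n.

Base cases: a_1 = 16 and 2^1 + 2·7^1 = 16; a_2 = 102 and 2^2 + 2·7^2 = 102.
Assume a_j = 2^j + 2·7^j for all 1 ≤ j ≤ m, where m ≥ 2.
Then a_{m+1} = 9a_m − 14a_{m−1} = 9·(2^m + 2·7^m) − 14·(2^{m−1} + 2·7^{m−1}) = (9·2 − 14)2^{m−1} + 2·(9·7 − 14)7^{m−1} = 4·2^{m−1} + 98·7^{m−1} = 2^{m+1} + 2·7^{m+1}.
This completes the inductive step, so a_n = 2^n + 2·7^n for all n ≥ 1.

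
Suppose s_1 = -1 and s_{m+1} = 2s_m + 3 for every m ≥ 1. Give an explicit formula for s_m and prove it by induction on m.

Claim: s_m = 2^m − 3.

Base case: s_1 = -1, and 2^1 − 3 = 2 − 3 = -1.
Assume s_r = 2^r − 3 for some r ≥ 1.
Then s_{r+1} = 2s_r + 3 = 2·(2^r − 3) + 3 = 2^{r+1} − 6 + 3 = 2^{r+1} − 3.
By induction, s_m = 2^m − 3 for all m ≥ 1.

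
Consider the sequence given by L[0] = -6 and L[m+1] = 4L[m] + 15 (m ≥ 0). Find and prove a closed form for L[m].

Claim: L[m] = -4^m − 5.

Base case: L[0] = -6, and -4^0 − 5 = -1 − 5 = -6.
Assume L[j] = -4^j − 5 for some j ≥ 0.
Then L[j+1] = 4L[j] + 15 = 4·(-4^j − 5) + 15 = -4^{j+1} − 20 + 15 = -4^{j+1} − 5.
This completes the inductive step, so L[m] = -4^m − 5 for all m ≥ 0.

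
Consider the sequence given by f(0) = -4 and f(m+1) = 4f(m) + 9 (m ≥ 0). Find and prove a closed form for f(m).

Claim: f(m) = -4^m − 3.

Base case: f(0) = -4, and -4^0 − 3 = -1 − 3 = -4.
Assume f(k) = -4^k − 3 for some k ≥ 0.
Then f(k+1) = 4f(k) + 9 = 4·(-4^k − 3) + 9 = -4^{k+1} − 12 + 9 = -4^{k+1} − 3.
This completes the inductive step, so f(m) = -4^m − 3 for all m ≥ 0.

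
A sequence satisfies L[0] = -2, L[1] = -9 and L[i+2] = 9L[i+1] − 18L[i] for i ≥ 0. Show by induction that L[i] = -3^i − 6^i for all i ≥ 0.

Base cases: L[0] = -2 and -3^0 − 6^0 = -2; L[1] = -9 and -3^1 − 6^1 = -9.
Assume L[j] = -3^j − 6^j for all 0 ≤ j ≤ k, where k ≥ 1.
Then L[k+1] = 9L[k] − 18L[k−1] = 9·(-3^k − 6^k) − 18·(-3^{k−1} − 6^{k−1}) = -(9·3 − 18)3^{k−1} − (9·6 − 18)6^{k−1} = -9·3^{k−1} − 36·6^{k−1} = -3^{k+1} − 6^{k+1}.
This completes the inductive step, so L[i] = -3^i − 6^i for all i ≥ 0.

L[i] = -3^i − 6^i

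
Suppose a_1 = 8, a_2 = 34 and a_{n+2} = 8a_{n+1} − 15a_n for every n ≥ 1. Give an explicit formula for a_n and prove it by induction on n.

Claim: a_n = 5^n + 3^n.

Base cases: a_1 = 8 and 5^1 + 3^1 = 8; a_2 = 34 and 5^2 + 3^2 = 34.
Assume a_i = 5^i + 3^i for all 1 ≤ i ≤ j, where j ≥ 2.
Then a_{j+1} = 8a_j − 15a_{j−1} = 8·(5^j + 3^j) − 15·(5^{j−1} + 3^{j−1}) = (8·5 − 15)5^{j−1} + (8·3 − 15)3^{j−1} = 25·5^{j−1} + 9·3^{j−1} = 5^{j+1} + 3^{j+1}.
This completes the inductive step, so a_n = 5^n + 3^n for all n ≥ 1.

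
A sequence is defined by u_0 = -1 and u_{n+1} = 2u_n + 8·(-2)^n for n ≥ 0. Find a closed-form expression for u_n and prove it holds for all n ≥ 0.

Claim: u_n = 2^n − 2·(-2)^n.

Base case: u_0 = -1, and 2^0 − 2·(-2)^0 = 1 − 2 = -1.
Assume u_k = 2^k − 2·(-2)^k for some k ≥ 0.
Then u_{k+1} = 2u_k + 8·(-2)^k = 2·(2^k − 2·(-2)^k) + 8·(-2)^k = 2^{k+1} − 4·(-2)^k + 8·(-2)^k = 2^{k+1} + 4·(-2)^k = 2^{k+1} − 2·(-2)^{k+1}.
Hence u_n = 2^n − 2·(-2)^n for every n ≥ 0, by induction.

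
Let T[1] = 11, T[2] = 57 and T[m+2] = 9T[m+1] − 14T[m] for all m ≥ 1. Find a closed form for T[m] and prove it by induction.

Claim: T[m] = 2·2^m + 7^m.

Base cases: T[1] = 11 and 2·2^1 + 7^1 = 11; T[2] = 57 and 2·2^2 + 7^2 = 57.
Assume T[j] = 2·2^j + 7^j for all 1 ≤ j ≤ k, where k ≥ 2.
Then T[k+1] = 9T[k] − 14T[k−1] = 9·(2·2^k + 7^k) − 14·(2·2^{k−1} + 7^{k−1}) = 2·(9·2 − 14)2^{k−1} + (9·7 − 14)7^{k−1} = 8·2^{k−1} + 49·7^{k−1} = 2·2^{k+1} + 7^{k+1}.
So the formula holds for k+1, and by strong induction T[m] = 2·2^m + 7^m for all m ≥ 1.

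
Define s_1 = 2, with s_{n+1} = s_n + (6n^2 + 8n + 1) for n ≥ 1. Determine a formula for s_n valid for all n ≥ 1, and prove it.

Claim: s_n = 2n^3 + n^2 − 2n + 1.

Base case: s_1 = 2, and 2·1^3 + 1^2 − 2·1 + 1 = 2.
Assume s_j = 2j^3 + j^2 − 2j + 1.
Then s_{j+1} = s_j + (6j^2 + 8j + 1) = (2j^3 + j^2 − 2j + 1) + (6j^2 + 8j + 1) = 2j^3 + 7j^2 + 6j + 2,
and 2·(j+1)^3 + (j+1)^2 − 2·(j+1) + 1 = 2j^3 + 7j^2 + 6j + 2.
By induction, s_n = 2n^3 + n^2 − 2n + 1 for all n ≥ 1.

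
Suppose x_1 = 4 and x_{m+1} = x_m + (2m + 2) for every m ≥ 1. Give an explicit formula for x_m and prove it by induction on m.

Claim: x_m = m^2 + m + 2.

Base case: x_1 = 4, and 1^2 + 1 + 2 = 4.
Assume x_k = k^2 + k + 2.
Then x_{k+1} = x_k + (2k + 2) = (k^2 + k + 2) + (2k + 2) = k^2 + 3k + 4,
and (k+1)^2 + (k+1) + 2 = k^2 + 3k + 4.
This completes the inductive step, so x_m = m^2 + m + 2 for all m ≥ 1.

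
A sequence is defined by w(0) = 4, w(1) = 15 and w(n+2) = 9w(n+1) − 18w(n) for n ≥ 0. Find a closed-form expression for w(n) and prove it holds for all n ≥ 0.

Claim: w(n) = 3·3^n + 6^n.

Base cases: w(0) = 4 and 3·3^0 + 6^0 = 4; w(1) = 15 and 3·3^1 + 6^1 = 15.
Assume w(i) = 3·3^i + 6^i for all 0 ≤ i ≤ j, where j ≥ 1.
Then w(j+1) = 9w(j) − 18w(j−1) = 9·(3·3^j + 6^j) − 18·(3·3^{j−1} + 6^{j−1}) = 3·(9·3 − 18)3^{j−1} + (9·6 − 18)6^{j−1} = 27·3^{j−1} + 36·6^{j−1} = 3·3^{j+1} + 6^{j+1}.
Hence w(n) = 3·3^n + 6^n for every n ≥ 0, by strong induction.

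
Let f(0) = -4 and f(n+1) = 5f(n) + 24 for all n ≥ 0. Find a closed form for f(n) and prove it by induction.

Claim: f(n) = 2·5^n − 6.

Base case: f(0) = -4, and 2·5^0 − 6 = 2 − 6 = -4.
Assume f(k) = 2·5^k − 6 for some k ≥ 0.
Then f(k+1) = 5f(k) + 24 = 5·(2·5^k − 6) + 24 = 10·5^k − 30 + 24 = 2·5^{k+1} − 6.
By induction, f(n) = 2·5^n − 6 for all n ≥ 0.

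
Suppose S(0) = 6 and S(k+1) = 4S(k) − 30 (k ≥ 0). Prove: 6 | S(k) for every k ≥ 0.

Base case: S(0) = 6 = 6·1, so 6 | S(0).
Assume 6 | S(j), so S(j) = 6t for some integer t.
Then S(j+1) = 4S(j) − 30 = 4·(6t) − 30 = 6(4t − 5), so 6 | S(j+1).
By induction, 6 | S(k) for all k ≥ 0.

6 | S(k)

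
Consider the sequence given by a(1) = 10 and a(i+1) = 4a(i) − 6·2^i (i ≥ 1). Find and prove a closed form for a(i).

Claim: a(i) = 4^i + 3·2^i.

Base case: a(1) = 10, and 4^1 + 3·2^1 = 4 + 6 = 10.
Assume a(m) = 4^m + 3·2^m for some m ≥ 1.
Then a(m+1) = 4a(m) − 6·2^m = 4·(4^m + 3·2^m) − 6·2^m = 4^{m+1} + 12·2^m − 6·2^m = 4^{m+1} + 6·2^m = 4^{m+1} + 3·2^{m+1}.
This completes the inductive step, so a(i) = 4^i + 3·2^i for all i ≥ 1.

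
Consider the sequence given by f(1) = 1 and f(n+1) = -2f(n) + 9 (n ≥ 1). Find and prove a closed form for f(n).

Claim: f(n) = (-2)^n + 3.

Base case: f(1) = 1, and (-2)^1 + 3 = -2 + 3 = 1.
Assume f(r) = (-2)^r + 3 for some r ≥ 1.
Then f(r+1) = -2f(r) + 9 = -2·((-2)^r + 3) + 9 = -2·(-2)^r − 6 + 9 = (-2)^{r+1} + 3.
This completes the inductive step, so f(n) = (-2)^n + 3 for all n ≥ 1.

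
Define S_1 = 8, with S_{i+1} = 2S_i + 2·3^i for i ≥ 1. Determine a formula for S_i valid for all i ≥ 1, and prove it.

Claim: S_i = 2^i + 2·3^i.

Base case: S_1 = 8, and 2^1 + 2·3^1 = 2 + 6 = 8.
Assume S_r = 2^r + 2·3^r for some r ≥ 1.
Then S_{r+1} = 2S_r + 2·3^r = 2·(2^r + 2·3^r) + 2·3^r = 2^{r+1} + 4·3^r + 2·3^r = 2^{r+1} + 6·3^r = 2^{r+1} + 2·3^{r+1}.
So the formula holds for r+1, and by induction S_i = 2^i + 2·3^i for all i ≥ 1.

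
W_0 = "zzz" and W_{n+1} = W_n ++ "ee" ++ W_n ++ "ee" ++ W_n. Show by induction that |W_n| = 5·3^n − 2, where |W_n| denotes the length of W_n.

Base case: |W_0| = 3, and 5·3^0 − 2 = 3.
Assume |W_r| = 5·3^r − 2.
Then |W_{r+1}| = 3|W_r| + 4 = 3(5·3^r − 2) + 4 = 5·3^{r+1} − 6 + 4 = 5·3^{r+1} − 2.
This completes the inductive step, so |W_n| = 5·3^n − 2 for all n ≥ 0.

|W_n| = 5·3^n − 2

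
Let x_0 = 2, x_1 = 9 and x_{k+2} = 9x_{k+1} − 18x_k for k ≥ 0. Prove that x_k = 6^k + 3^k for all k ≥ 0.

Base cases: x_0 = 2 and 6^0 + 3^0 = 2; x_1 = 9 and 6^1 + 3^1 = 9.
Assume x_i = 6^i + 3^i for all 0 ≤ i ≤ j, where j ≥ 1.
Then x_{j+1} = 9x_j − 18x_{j−1} = 9·(6^j + 3^j) − 18·(6^{j−1} + 3^{j−1}) = (9·6 − 18)6^{j−1} + (9·3 − 18)3^{j−1} = 36·6^{j−1} + 9·3^{j−1} = 6^{j+1} + 3^{j+1}.
This completes the inductive step, so x_k = 6^k + 3^k for all k ≥ 0.

x_k = 6^k + 3^k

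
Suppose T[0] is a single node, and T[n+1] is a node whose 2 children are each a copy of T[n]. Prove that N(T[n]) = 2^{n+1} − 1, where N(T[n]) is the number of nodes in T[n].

Base case: N(T[0]) = 1, and 2^{0+1} − 1 = 1.
Assume N(T[k]) = 2^{k+1} − 1.
Then N(T[k+1]) = 1 + 2N(T[k]) = 1 + 2(2^{k+1} − 1) = 2^{k+2} − 2 + 1 = 2^{k+2} − 1.
By induction, N(T[n]) = 2^{n+1} − 1 for all n ≥ 0.

N(T[n]) = 2^{n+1} − 1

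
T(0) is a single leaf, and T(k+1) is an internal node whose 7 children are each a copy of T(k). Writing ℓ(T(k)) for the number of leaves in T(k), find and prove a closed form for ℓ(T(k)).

Claim: ℓ(T(k)) = 7^k.

Base case: ℓ(T(0)) = 1, and 7^0 = 1.
Assume ℓ(T(j)) = 7^j.
Then ℓ(T(j+1)) = 7·ℓ(T(j)) = 7·7^j = 7^{j+1}.
So the formula holds for j+1, and by induction ℓ(T(k)) = 7^k for all k ≥ 0.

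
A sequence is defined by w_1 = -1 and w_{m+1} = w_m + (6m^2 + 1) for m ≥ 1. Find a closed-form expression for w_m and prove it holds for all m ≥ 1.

Claim: w_m = 2m^3 − 3m^2 + 2m − 2.

Base case: w_1 = -1, and 2·1^3 − 3·1^2 + 2·1 − 2 = -1.
Assume w_k = 2k^3 − 3k^2 + 2k − 2.
Then w_{k+1} = w_k + (6k^2 + 1) = (2k^3 − 3k^2 + 2k − 2) + (6k^2 + 1) = 2k^3 + 3k^2 + 2k − 1,
and 2·(k+1)^3 − 3·(k+1)^2 + 2·(k+1) − 2 = 2k^3 + 3k^2 + 2k − 1.
Hence w_m = 2m^3 − 3m^2 + 2m − 2 for every m ≥ 1, by induction.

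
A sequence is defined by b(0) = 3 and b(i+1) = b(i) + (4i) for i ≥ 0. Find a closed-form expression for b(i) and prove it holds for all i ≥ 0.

Claim: b(i) = 2i^2 − 2i + 3.

Base case: b(0) = 3, and 2·0^2 − 2·0 + 3 = 3.
Assume b(k) = 2k^2 − 2k + 3.
Then b(k+1) = b(k) + (4k) = (2k^2 − 2k + 3) + (4k) = 2k^2 + 2k + 3,
and 2·(k+1)^2 − 2·(k+1) + 3 = 2k^2 + 2k + 3.
This completes the inductive step, so b(i) = 2i^2 − 2i + 3 for all i ≥ 0.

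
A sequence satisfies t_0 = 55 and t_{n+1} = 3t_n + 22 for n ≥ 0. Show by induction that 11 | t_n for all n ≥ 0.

Base case: t_0 = 55 = 11·5, so 11 | t_0.
Assume 11 | t_j, so t_j = 11s for some integer s.
Then t_{j+1} = 3t_j + 22 = 3·(11s) + 22 = 11(3s + 2), so 11 | t_{j+1}.
By induction, 11 | t_n for all n ≥ 0.

11 | t_n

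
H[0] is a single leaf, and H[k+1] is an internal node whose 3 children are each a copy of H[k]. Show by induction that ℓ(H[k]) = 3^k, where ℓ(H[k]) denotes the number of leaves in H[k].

Base case: ℓ(H[0]) = 1, and 3^0 = 1.
Assume ℓ(H[m]) = 3^m.
Then ℓ(H[m+1]) = 3·ℓ(H[m]) = 3·3^m = 3^{m+1}.
So the formula holds for m+1, and by induction ℓ(H[k]) = 3^k for all k ≥ 0.

ℓ(H[k]) = 3^k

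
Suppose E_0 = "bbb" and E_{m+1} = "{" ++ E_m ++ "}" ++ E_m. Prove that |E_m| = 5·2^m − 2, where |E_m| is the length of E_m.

Base case: |E_0| = 3, and 5·2^0 − 2 = 3.
Assume |E_k| = 5·2^k − 2.
Then |E_{k+1}| = 1 + |E_k| + 1 + |E_k| = 2|E_k| + 2 = 2(5·2^k − 2) + 2 = 5·2^{k+1} − 4 + 2 = 5·2^{k+1} − 2.
Hence |E_m| = 5·2^m − 2 for every m ≥ 0, by induction.

|E_m| = 5·2^m − 2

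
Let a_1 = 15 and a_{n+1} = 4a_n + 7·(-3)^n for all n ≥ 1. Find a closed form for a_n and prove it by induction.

Claim: a_n = 3·4^n − (-3)^n.

Base case: a_1 = 15, and 3·4^1 − (-3)^1 = 12 + 3 = 15.
Assume a_r = 3·4^r − (-3)^r for some r ≥ 1.
Then a_{r+1} = 4a_r + 7·(-3)^r = 4·(3·4^r − (-3)^r) + 7·(-3)^r = 3·4^{r+1} − 4·(-3)^r + 7·(-3)^r = 3·4^{r+1} + 3·(-3)^r = 3·4^{r+1} − (-3)^{r+1}.
So the formula holds for r+1, and by induction a_n = 3·4^n − (-3)^n for all n ≥ 1.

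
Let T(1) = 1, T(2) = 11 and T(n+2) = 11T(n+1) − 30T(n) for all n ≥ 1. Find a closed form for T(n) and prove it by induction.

Claim: T(n) = 6^n − 5^n.

Base cases: T(1) = 1 and 6^1 − 5^1 = 1; T(2) = 11 and 6^2 − 5^2 = 11.
Assume T(j) = 6^j − 5^j for all 1 ≤ j ≤ r, where r ≥ 2.
Then T(r+1) = 11T(r) − 30T(r−1) = 11·(6^r − 5^r) − 30·(6^{r−1} − 5^{r−1}) = (11·6 − 30)6^{r−1} − (11·5 − 30)5^{r−1} = 36·6^{r−1} − 25·5^{r−1} = 6^{r+1} − 5^{r+1}.
By strong induction, T(n) = 6^n − 5^n for all n ≥ 1.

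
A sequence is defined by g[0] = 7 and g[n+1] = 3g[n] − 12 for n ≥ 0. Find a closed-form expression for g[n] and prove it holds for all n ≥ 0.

Claim: g[n] = 3^n + 6.

Base case: g[0] = 7, and 3^0 + 6 = 1 + 6 = 7.
Assume g[r] = 3^r + 6 for some r ≥ 0.
Then g[r+1] = 3g[r] − 12 = 3·(3^r + 6) − 12 = 3^{r+1} + 18 − 12 = 3^{r+1} + 6.
By induction, g[n] = 3^n + 6 for all n ≥ 0.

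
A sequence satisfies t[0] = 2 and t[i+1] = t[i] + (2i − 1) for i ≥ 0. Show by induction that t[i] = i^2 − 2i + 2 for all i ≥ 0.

Base case: t[0] = 2, and 0^2 − 2·0 + 2 = 2.
Assume t[k] = k^2 − 2k + 2.
Then t[k+1] = t[k] + (2k − 1) = (k^2 − 2k + 2) + (2k − 1) = k^2 + 1,
and (k+1)^2 − 2·(k+1) + 2 = k^2 + 1.
Hence t[i] = i^2 − 2i + 2 for every i ≥ 0, by induction.

t[i] = i^2 − 2i + 2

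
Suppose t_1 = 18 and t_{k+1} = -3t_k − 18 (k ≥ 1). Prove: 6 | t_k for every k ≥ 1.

Base case: t_1 = 18 = 6·3, so 6 | t_1.
Assume 6 | t_m, so t_m = 6s for some integer s.
Then t_{m+1} = -3t_m − 18 = -3·(6s) − 18 = 6(-3s − 3), so 6 | t_{m+1}.
So the property holds for m+1, and by induction 6 | t_k for all k ≥ 1.

6 | t_k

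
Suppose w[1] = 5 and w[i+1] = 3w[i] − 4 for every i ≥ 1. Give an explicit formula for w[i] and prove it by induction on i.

Claim: w[i] = 3^i + 2.

Base case: w[1] = 5, and 3^1 + 2 = 3 + 2 = 5.
Assume w[j] = 3^j + 2 for some j ≥ 1.
Then w[j+1] = 3w[j] − 4 = 3·(3^j + 2) − 4 = 3^{j+1} + 6 − 4 = 3^{j+1} + 2.
This completes the inductive step, so w[i] = 3^i + 2 for all i ≥ 1.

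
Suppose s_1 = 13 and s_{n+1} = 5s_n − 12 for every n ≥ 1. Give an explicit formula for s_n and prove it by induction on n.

Claim: s_n = 2·5^n + 3.

Base case: s_1 = 13, and 2·5^1 + 3 = 10 + 3 = 13.
Assume s_r = 2·5^r + 3 for some r ≥ 1.
Then s_{r+1} = 5s_r − 12 = 5·(2·5^r + 3) − 12 = 10·5^r + 15 − 12 = 2·5^{r+1} + 3.
This completes the inductive step, so s_n = 2·5^n + 3 for all n ≥ 1.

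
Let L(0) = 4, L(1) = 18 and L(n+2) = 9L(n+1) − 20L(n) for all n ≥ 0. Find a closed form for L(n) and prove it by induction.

Claim: L(n) = 2·4^n + 2·5^n.

Base cases: L(0) = 4 and 2·4^0 + 2·5^0 = 4; L(1) = 18 and 2·4^1 + 2·5^1 = 18.
Assume L(j) = 2·4^j + 2·5^j for all 0 ≤ j ≤ r, where r ≥ 1.
Then L(r+1) = 9L(r) − 20L(r−1) = 9·(2·4^r + 2·5^r) − 20·(2·4^{r−1} + 2·5^{r−1}) = 2·(9·4 − 20)4^{r−1} + 2·(9·5 − 20)5^{r−1} = 32·4^{r−1} + 50·5^{r−1} = 2·4^{r+1} + 2·5^{r+1}.
By strong induction, L(n) = 2·4^n + 2·5^n for all n ≥ 0.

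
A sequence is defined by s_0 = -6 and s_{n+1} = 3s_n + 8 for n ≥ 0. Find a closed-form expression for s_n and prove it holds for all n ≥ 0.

Claim: s_n = -2·3^n − 4.

Base case: s_0 = -6, and -2·3^0 − 4 = -2 − 4 = -6.
Assume s_j = -2·3^j − 4 for some j ≥ 0.
Then s_{j+1} = 3s_j + 8 = 3·(-2·3^j − 4) + 8 = -6·3^j − 12 + 8 = -2·3^{j+1} − 4.
This completes the inductive step, so s_n = -2·3^n − 4 for all n ≥ 0.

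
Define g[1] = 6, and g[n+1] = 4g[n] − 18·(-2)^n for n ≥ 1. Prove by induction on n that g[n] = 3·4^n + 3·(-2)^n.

Base case: g[1] = 6, and 3·4^1 + 3·(-2)^1 = 12 − 6 = 6.
Assume g[r] = 3·4^r + 3·(-2)^r for some r ≥ 1.
Then g[r+1] = 4g[r] − 18·(-2)^r = 4·(3·4^r + 3·(-2)^r) − 18·(-2)^r = 3·4^{r+1} + 12·(-2)^r − 18·(-2)^r = 3·4^{r+1} − 6·(-2)^r = 3·4^{r+1} + 3·(-2)^{r+1}.
This completes the inductive step, so g[n] = 3·4^n + 3·(-2)^n for all n ≥ 1.

g[n] = 3·4^n + 3·(-2)^n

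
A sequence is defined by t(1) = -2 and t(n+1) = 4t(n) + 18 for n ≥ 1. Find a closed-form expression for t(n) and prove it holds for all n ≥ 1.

Claim: t(n) = 4^n − 6.

Base case: t(1) = -2, and 4^1 − 6 = 4 − 6 = -2.
Assume t(r) = 4^r − 6 for some r ≥ 1.
Then t(r+1) = 4t(r) + 18 = 4·(4^r − 6) + 18 = 4^{r+1} − 24 + 18 = 4^{r+1} − 6.
By induction, t(n) = 4^n − 6 for all n ≥ 1.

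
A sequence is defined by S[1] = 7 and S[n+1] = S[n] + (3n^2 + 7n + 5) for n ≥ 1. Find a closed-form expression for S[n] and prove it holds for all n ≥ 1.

Claim: S[n] = n^3 + 2n^2 + 2n + 2.

Base case: S[1] = 7, and 1^3 + 2·1^2 + 2·1 + 2 = 7.
Assume S[k] = k^3 + 2k^2 + 2k + 2.
Then S[k+1] = S[k] + (3k^2 + 7k + 5) = (k^3 + 2k^2 + 2k + 2) + (3k^2 + 7k + 5) = k^3 + 5k^2 + 9k + 7,
and (k+1)^3 + 2·(k+1)^2 + 2·(k+1) + 2 = k^3 + 5k^2 + 9k + 7.
This completes the inductive step, so S[n] = n^3 + 2n^2 + 2n + 2 for all n ≥ 1.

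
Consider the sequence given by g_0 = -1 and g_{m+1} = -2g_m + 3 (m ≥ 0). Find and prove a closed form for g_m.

Claim: g_m = -2·(-2)^m + 1.

Base case: g_0 = -1, and -2·(-2)^0 + 1 = -2 + 1 = -1.
Assume g_k = -2·(-2)^k + 1 for some k ≥ 0.
Then g_{k+1} = -2g_k + 3 = -2·(-2·(-2)^k + 1) + 3 = 4·(-2)^k − 2 + 3 = -2·(-2)^{k+1} + 1.
So the formula holds for k+1, and by induction g_m = -2·(-2)^m + 1 for all m ≥ 0.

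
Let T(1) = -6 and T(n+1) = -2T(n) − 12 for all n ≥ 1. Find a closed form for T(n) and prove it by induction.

Claim: T(n) = (-2)^n − 4.

Base case: T(1) = -6, and (-2)^1 − 4 = -2 − 4 = -6.
Assume T(r) = (-2)^r − 4 for some r ≥ 1.
Then T(r+1) = -2T(r) − 12 = -2·((-2)^r − 4) − 12 = -2·(-2)^r + 8 − 12 = (-2)^{r+1} − 4.
Hence T(n) = (-2)^n − 4 for every n ≥ 1, by induction.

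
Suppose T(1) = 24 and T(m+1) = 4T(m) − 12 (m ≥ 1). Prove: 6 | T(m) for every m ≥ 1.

Base case: T(1) = 24 = 6·4, so 6 | T(1).
Assume 6 | T(r), so T(r) = 6t for some integer t.
Then T(r+1) = 4T(r) − 12 = 4·(6t) − 12 = 6(4t − 2), so 6 | T(r+1).
So the property holds for r+1, and by induction 6 | T(m) for all m ≥ 1.

6 | T(m)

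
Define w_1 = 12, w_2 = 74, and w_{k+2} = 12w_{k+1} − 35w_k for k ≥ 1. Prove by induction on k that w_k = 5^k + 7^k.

Base cases: w_1 = 12 and 5^1 + 7^1 = 12; w_2 = 74 and 5^2 + 7^2 = 74.
Assume w_i = 5^i + 7^i for all 1 ≤ i ≤ j, where j ≥ 2.
Then w_{j+1} = 12w_j − 35w_{j−1} = 12·(5^j + 7^j) − 35·(5^{j−1} + 7^{j−1}) = (12·5 − 35)5^{j−1} + (12·7 − 35)7^{j−1} = 25·5^{j−1} + 49·7^{j−1} = 5^{j+1} + 7^{j+1}.
Hence w_k = 5^k + 7^k for every k ≥ 1, by strong induction.

w_k = 5^k + 7^k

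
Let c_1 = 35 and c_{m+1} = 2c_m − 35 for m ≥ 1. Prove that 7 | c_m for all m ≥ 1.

Base case: c_1 = 35 = 7·5, so 7 | c_1.
Assume 7 | c_j, so c_j = 7t for some integer t.
Then c_{j+1} = 2c_j − 35 = 2·(7t) − 35 = 7(2t − 5), so 7 | c_{j+1}.
So the property holds for j+1, and by induction 7 | c_m for all m ≥ 1.

7 | c_m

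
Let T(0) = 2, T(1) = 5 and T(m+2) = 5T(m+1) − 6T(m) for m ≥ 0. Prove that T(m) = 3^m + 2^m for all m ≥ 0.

Base cases: T(0) = 2 and 3^0 + 2^0 = 2; T(1) = 5 and 3^1 + 2^1 = 5.
Assume T(j) = 3^j + 2^j for all 0 ≤ j ≤ k, where k ≥ 1.
Then T(k+1) = 5T(k) − 6T(k−1) = 5·(3^k + 2^k) − 6·(3^{k−1} + 2^{k−1}) = (5·3 − 6)3^{k−1} + (5·2 − 6)2^{k−1} = 9·3^{k−1} + 4·2^{k−1} = 3^{k+1} + 2^{k+1}.
So the formula holds for k+1, and by strong induction T(m) = 3^m + 2^m for all m ≥ 0.

T(m) = 3^m + 2^m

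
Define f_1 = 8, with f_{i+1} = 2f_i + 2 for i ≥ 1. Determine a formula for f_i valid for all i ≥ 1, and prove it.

Claim: f_i = 5·2^i − 2.

Base case: f_1 = 8, and 5·2^1 − 2 = 10 − 2 = 8.
Assume f_j = 5·2^j − 2 for some j ≥ 1.
Then f_{j+1} = 2f_j + 2 = 2·(5·2^j − 2) + 2 = 10·2^j − 4 + 2 = 5·2^{j+1} − 2.
Hence f_i = 5·2^i − 2 for every i ≥ 1, by induction.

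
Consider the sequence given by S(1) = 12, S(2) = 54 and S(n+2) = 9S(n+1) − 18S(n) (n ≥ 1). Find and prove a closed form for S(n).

Claim: S(n) = 6^n + 2·3^n.

Base cases: S(1) = 12 and 6^1 + 2·3^1 = 12; S(2) = 54 and 6^2 + 2·3^2 = 54.
Assume S(j) = 6^j + 2·3^j for all 1 ≤ j ≤ r, where r ≥ 2.
Then S(r+1) = 9S(r) − 18S(r−1) = 9·(6^r + 2·3^r) − 18·(6^{r−1} + 2·3^{r−1}) = (9·6 − 18)6^{r−1} + 2·(9·3 − 18)3^{r−1} = 36·6^{r−1} + 18·3^{r−1} = 6^{r+1} + 2·3^{r+1}.
So the formula holds for r+1, and by strong induction S(n) = 6^n + 2·3^n for all n ≥ 1.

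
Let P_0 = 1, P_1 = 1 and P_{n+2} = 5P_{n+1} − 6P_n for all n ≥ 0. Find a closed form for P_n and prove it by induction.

Claim: P_n = 2·2^n − 3^n.

Base cases: P_0 = 1 and 2·2^0 − 3^0 = 1; P_1 = 1 and 2·2^1 − 3^1 = 1.
Assume P_i = 2·2^i − 3^i for all 0 ≤ i ≤ j, where j ≥ 1.
Then P_{j+1} = 5P_j − 6P_{j−1} = 5·(2·2^j − 3^j) − 6·(2·2^{j−1} − 3^{j−1}) = 2·(5·2 − 6)2^{j−1} − (5·3 − 6)3^{j−1} = 8·2^{j−1} − 9·3^{j−1} = 2·2^{j+1} − 3^{j+1}.
By strong induction, P_n = 2·2^n − 3^n for all n ≥ 0.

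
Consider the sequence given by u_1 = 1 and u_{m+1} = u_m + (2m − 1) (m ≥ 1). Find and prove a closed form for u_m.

Claim: u_m = m^2 − 2m + 2.

Base case: u_1 = 1, and 1^2 − 2·1 + 2 = 1.
Assume u_k = k^2 − 2k + 2.
Then u_{k+1} = u_k + (2k − 1) = (k^2 − 2k + 2) + (2k − 1) = k^2 + 1,
and (k+1)^2 − 2·(k+1) + 2 = k^2 + 1.
This completes the inductive step, so u_m = m^2 − 2m + 2 for all m ≥ 1.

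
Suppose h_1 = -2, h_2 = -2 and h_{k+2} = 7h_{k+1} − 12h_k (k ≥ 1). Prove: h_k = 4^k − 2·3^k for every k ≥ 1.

Base cases: h_1 = -2 and 4^1 − 2·3^1 = -2; h_2 = -2 and 4^2 − 2·3^2 = -2.
Assume h_j = 4^j − 2·3^j for all 1 ≤ j ≤ r, where r ≥ 2.
Then h_{r+1} = 7h_r − 12h_{r−1} = 7·(4^r − 2·3^r) − 12·(4^{r−1} − 2·3^{r−1}) = (7·4 − 12)4^{r−1} − 2·(7·3 − 12)3^{r−1} = 16·4^{r−1} − 18·3^{r−1} = 4^{r+1} − 2·3^{r+1}.
By strong induction, h_k = 4^k − 2·3^k for all k ≥ 1.

h_k = 4^k − 2·3^k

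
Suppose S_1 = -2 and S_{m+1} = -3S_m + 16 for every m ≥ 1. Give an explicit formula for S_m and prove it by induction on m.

Claim: S_m = 2·(-3)^m + 4.

Base case: S_1 = -2, and 2·(-3)^1 + 4 = -6 + 4 = -2.
Assume S_j = 2·(-3)^j + 4 for some j ≥ 1.
Then S_{j+1} = -3S_j + 16 = -3·(2·(-3)^j + 4) + 16 = -6·(-3)^j − 12 + 16 = 2·(-3)^{j+1} + 4.
By induction, S_m = 2·(-3)^m + 4 for all m ≥ 1.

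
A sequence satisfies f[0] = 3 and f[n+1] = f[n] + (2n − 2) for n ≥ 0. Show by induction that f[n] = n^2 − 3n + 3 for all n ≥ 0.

Base case: f[0] = 3, and 0^2 − 3·0 + 3 = 3.
Assume f[m] = m^2 − 3m + 3.
Then f[m+1] = f[m] + (2m − 2) = (m^2 − 3m + 3) + (2m − 2) = m^2 − m + 1,
and (m+1)^2 − 3·(m+1) + 3 = m^2 − m + 1.
Hence f[n] = n^2 − 3n + 3 for every n ≥ 0, by induction.

f[n] = n^2 − 3n + 3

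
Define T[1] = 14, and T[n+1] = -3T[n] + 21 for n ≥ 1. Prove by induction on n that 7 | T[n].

Base case: T[1] = 14 = 7·2, so 7 | T[1].
Assume 7 | T[j], so T[j] = 7t for some integer t.
Then T[j+1] = -3T[j] + 21 = -3·(7t) + 21 = 7(-3t + 3), so 7 | T[j+1].
Hence 7 | T[n] for every n ≥ 1, by induction.

7 | T[n]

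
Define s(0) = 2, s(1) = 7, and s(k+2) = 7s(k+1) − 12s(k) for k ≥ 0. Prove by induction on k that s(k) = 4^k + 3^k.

Base cases: s(0) = 2 and 4^0 + 3^0 = 2; s(1) = 7 and 4^1 + 3^1 = 7.
Assume s(j) = 4^j + 3^j for all 0 ≤ j ≤ m, where m ≥ 1.
Then s(m+1) = 7s(m) − 12s(m−1) = 7·(4^m + 3^m) − 12·(4^{m−1} + 3^{m−1}) = (7·4 − 12)4^{m−1} + (7·3 − 12)3^{m−1} = 16·4^{m−1} + 9·3^{m−1} = 4^{m+1} + 3^{m+1}.
This completes the inductive step, so s(k) = 4^k + 3^k for all k ≥ 0.

s(k) = 4^k + 3^k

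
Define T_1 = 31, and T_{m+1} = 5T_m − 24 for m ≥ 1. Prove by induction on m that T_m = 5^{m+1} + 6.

Base case: T_1 = 31, and 5^{1+1} + 6 = 25 + 6 = 31.
Assume T_r = 5^{r+1} + 6 for some r ≥ 1.
Then T_{r+1} = 5T_r − 24 = 5·(5^{r+1} + 6) − 24 = 5^{r+2} + 30 − 24 = 5^{r+2} + 6.
So the formula holds for r+1, and by induction T_m = 5^{m+1} + 6 for all m ≥ 1.

T_m = 5^{m+1} + 6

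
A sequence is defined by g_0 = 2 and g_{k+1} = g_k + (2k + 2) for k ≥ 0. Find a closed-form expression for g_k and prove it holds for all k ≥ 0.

Claim: g_k = k^2 + k + 2.

Base case: g_0 = 2, and 0^2 + 0 + 2 = 2.
Assume g_m = m^2 + m + 2.
Then g_{m+1} = g_m + (2m + 2) = (m^2 + m + 2) + (2m + 2) = m^2 + 3m + 4,
and (m+1)^2 + (m+1) + 2 = m^2 + 3m + 4.
Hence g_k = k^2 + k + 2 for every k ≥ 0, by induction.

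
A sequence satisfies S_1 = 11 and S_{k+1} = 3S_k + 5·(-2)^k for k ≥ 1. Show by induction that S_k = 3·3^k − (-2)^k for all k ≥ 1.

Base case: S_1 = 11, and 3·3^1 − (-2)^1 = 9 + 2 = 11.
Assume S_j = 3·3^j − (-2)^j for some j ≥ 1.
Then S_{j+1} = 3S_j + 5·(-2)^j = 3·(3·3^j − (-2)^j) + 5·(-2)^j = 3·3^{j+1} − 3·(-2)^j + 5·(-2)^j = 3·3^{j+1} + 2·(-2)^j = 3·3^{j+1} − (-2)^{j+1}.
By induction, S_k = 3·3^k − (-2)^k for all k ≥ 1.

S_k = 3·3^k − (-2)^k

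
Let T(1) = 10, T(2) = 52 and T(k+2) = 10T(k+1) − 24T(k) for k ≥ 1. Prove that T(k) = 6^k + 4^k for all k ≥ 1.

Base cases: T(1) = 10 and 6^1 + 4^1 = 10; T(2) = 52 and 6^2 + 4^2 = 52.
Assume T(i) = 6^i + 4^i for all 1 ≤ i ≤ j, where j ≥ 2.
Then T(j+1) = 10T(j) − 24T(j−1) = 10·(6^j + 4^j) − 24·(6^{j−1} + 4^{j−1}) = (10·6 − 24)6^{j−1} + (10·4 − 24)4^{j−1} = 36·6^{j−1} + 16·4^{j−1} = 6^{j+1} + 4^{j+1}.
Hence T(k) = 6^k + 4^k for every k ≥ 1, by strong induction.

T(k) = 6^k + 4^k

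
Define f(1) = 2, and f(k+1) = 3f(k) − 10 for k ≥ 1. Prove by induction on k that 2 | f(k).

Base case: f(1) = 2 = 2·1, so 2 | f(1).
Assume 2 | f(m), so f(m) = 2t for some integer t.
Then f(m+1) = 3f(m) − 10 = 3·(2t) − 10 = 2(3t − 5), so 2 | f(m+1).
Hence 2 | f(k) for every k ≥ 1, by induction.

2 | f(k)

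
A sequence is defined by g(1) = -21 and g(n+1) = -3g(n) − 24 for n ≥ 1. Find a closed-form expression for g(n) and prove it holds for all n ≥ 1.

Claim: g(n) = 5·(-3)^n − 6.

Base case: g(1) = -21, and 5·(-3)^1 − 6 = -15 − 6 = -21.
Assume g(r) = 5·(-3)^r − 6 for some r ≥ 1.
Then g(r+1) = -3g(r) − 24 = -3·(5·(-3)^r − 6) − 24 = -15·(-3)^r + 18 − 24 = 5·(-3)^{r+1} − 6.
This completes the inductive step, so g(n) = 5·(-3)^n − 6 for all n ≥ 1.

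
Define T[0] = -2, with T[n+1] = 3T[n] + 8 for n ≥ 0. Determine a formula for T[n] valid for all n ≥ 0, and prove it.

Claim: T[n] = 2·3^n − 4.

Base case: T[0] = -2, and 2·3^0 − 4 = 2 − 4 = -2.
Assume T[m] = 2·3^m − 4 for some m ≥ 0.
Then T[m+1] = 3T[m] + 8 = 3·(2·3^m − 4) + 8 = 6·3^m − 12 + 8 = 2·3^{m+1} − 4.
So the formula holds for m+1, and by induction T[n] = 2·3^n − 4 for all n ≥ 0.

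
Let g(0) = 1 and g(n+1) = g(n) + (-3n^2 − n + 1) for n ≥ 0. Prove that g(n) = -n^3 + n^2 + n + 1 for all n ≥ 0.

Base case: g(0) = 1, and -0^3 + 0^2 + 0 + 1 = 1.
Assume g(j) = -j^3 + j^2 + j + 1.
Then g(j+1) = g(j) + (-3j^2 − j + 1) = (-j^3 + j^2 + j + 1) + (-3j^2 − j + 1) = -j^3 − 2j^2 + 2,
and -(j+1)^3 + (j+1)^2 + (j+1) + 1 = -j^3 − 2j^2 + 2.
Hence g(n) = -n^3 + n^2 + n + 1 for every n ≥ 0, by induction.

g(n) = -n^3 + n^2 + n + 1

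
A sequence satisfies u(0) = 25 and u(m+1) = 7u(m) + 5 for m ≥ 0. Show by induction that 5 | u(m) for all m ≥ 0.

Base case: u(0) = 25 = 5·5, so 5 | u(0).
Assume 5 | u(j), so u(j) = 5t for some integer t.
Then u(j+1) = 7u(j) + 5 = 7·(5t) + 5 = 5(7t + 1), so 5 | u(j+1).
By induction, 5 | u(m) for all m ≥ 0.

5 | u(m)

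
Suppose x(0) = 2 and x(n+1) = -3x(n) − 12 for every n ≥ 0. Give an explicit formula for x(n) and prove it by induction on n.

Claim: x(n) = 5·(-3)^n − 3.

Base case: x(0) = 2, and 5·(-3)^0 − 3 = 5 − 3 = 2.
Assume x(j) = 5·(-3)^j − 3 for some j ≥ 0.
Then x(j+1) = -3x(j) − 12 = -3·(5·(-3)^j − 3) − 12 = -15·(-3)^j + 9 − 12 = 5·(-3)^{j+1} − 3.
This completes the inductive step, so x(n) = 5·(-3)^n − 3 for all n ≥ 0.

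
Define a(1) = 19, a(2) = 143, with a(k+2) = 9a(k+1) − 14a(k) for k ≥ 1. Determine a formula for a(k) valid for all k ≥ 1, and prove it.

Claim: a(k) = 3·7^k − 2^k.

Base cases: a(1) = 19 and 3·7^1 − 2^1 = 19; a(2) = 143 and 3·7^2 − 2^2 = 143.
Assume a(j) = 3·7^j − 2^j for all 1 ≤ j ≤ m, where m ≥ 2.
Then a(m+1) = 9a(m) − 14a(m−1) = 9·(3·7^m − 2^m) − 14·(3·7^{m−1} − 2^{m−1}) = 3·(9·7 − 14)7^{m−1} − (9·2 − 14)2^{m−1} = 147·7^{m−1} − 4·2^{m−1} = 3·7^{m+1} − 2^{m+1}.
This completes the inductive step, so a(k) = 3·7^k − 2^k for all k ≥ 1.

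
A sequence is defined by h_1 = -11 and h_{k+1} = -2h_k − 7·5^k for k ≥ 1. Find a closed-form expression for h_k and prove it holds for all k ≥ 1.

Claim: h_k = 3·(-2)^k − 5^k.

Base case: h_1 = -11, and 3·(-2)^1 − 5^1 = -6 − 5 = -11.
Assume h_m = 3·(-2)^m − 5^m for some m ≥ 1.
Then h_{m+1} = -2h_m − 7·5^m = -2·(3·(-2)^m − 5^m) − 7·5^m = 3·(-2)^{m+1} + 2·5^m − 7·5^m = 3·(-2)^{m+1} − 5·5^m = 3·(-2)^{m+1} − 5^{m+1}.
This completes the inductive step, so h_k = 3·(-2)^k − 5^k for all k ≥ 1.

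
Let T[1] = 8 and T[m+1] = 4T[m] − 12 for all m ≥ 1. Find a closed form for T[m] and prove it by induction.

Claim: T[m] = 4^m + 4.

Base case: T[1] = 8, and 4^1 + 4 = 4 + 4 = 8.
Assume T[k] = 4^k + 4 for some k ≥ 1.
Then T[k+1] = 4T[k] − 12 = 4·(4^k + 4) − 12 = 4^{k+1} + 16 − 12 = 4^{k+1} + 4.
This completes the inductive step, so T[m] = 4^m + 4 for all m ≥ 1.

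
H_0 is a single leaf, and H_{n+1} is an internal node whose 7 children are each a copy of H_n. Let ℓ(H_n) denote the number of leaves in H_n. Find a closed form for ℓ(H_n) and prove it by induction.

Claim: ℓ(H_n) = 7^n.

Base case: ℓ(H_0) = 1, and 7^0 = 1.
Assume ℓ(H_j) = 7^j.
Then ℓ(H_{j+1}) = 7·ℓ(H_j) = 7·7^j = 7^{j+1}.
By induction, ℓ(H_n) = 7^n for all n ≥ 0.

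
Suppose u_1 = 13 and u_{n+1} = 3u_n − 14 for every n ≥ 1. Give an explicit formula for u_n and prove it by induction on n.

Claim: u_n = 2·3^n + 7.

Base case: u_1 = 13, and 2·3^1 + 7 = 6 + 7 = 13.
Assume u_m = 2·3^m + 7 for some m ≥ 1.
Then u_{m+1} = 3u_m − 14 = 3·(2·3^m + 7) − 14 = 6·3^m + 21 − 14 = 2·3^{m+1} + 7.
By induction, u_n = 2·3^n + 7 for all n ≥ 1.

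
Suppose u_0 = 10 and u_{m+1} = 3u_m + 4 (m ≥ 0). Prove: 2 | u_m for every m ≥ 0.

Base case: u_0 = 10 = 2·5, so 2 | u_0.
Assume 2 | u_j, so u_j = 2t for some integer t.
Then u_{j+1} = 3u_j + 4 = 3·(2t) + 4 = 2(3t + 2), so 2 | u_{j+1}.
Hence 2 | u_m for every m ≥ 0, by induction.

2 | u_m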